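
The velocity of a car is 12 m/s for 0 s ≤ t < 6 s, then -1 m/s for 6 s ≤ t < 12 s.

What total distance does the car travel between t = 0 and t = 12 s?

Total distance travelled is ∫|v| dt — sum the magnitudes of each area piece.
0–6 s: |12| × 6 = 72 m
6–12 s: |-1| × 6 = 6 m
Total distance = 78 m

78 m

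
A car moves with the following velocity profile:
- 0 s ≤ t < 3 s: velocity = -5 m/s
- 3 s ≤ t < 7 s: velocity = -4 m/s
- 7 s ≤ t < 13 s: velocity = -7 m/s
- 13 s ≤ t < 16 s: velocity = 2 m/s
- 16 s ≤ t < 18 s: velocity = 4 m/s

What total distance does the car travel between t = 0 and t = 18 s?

Total distance travelled is ∫|v| dt — sum the magnitudes of each area piece.
0–3 s: |-5| × 3 = 15 m
3–7 s: |-4| × 4 = 16 m
7–13 s: |-7| × 6 = 42 m
13–16 s: |2| × 3 = 6 m
16–18 s: |4| × 2 = 8 m
Total distance = 87 m

87 m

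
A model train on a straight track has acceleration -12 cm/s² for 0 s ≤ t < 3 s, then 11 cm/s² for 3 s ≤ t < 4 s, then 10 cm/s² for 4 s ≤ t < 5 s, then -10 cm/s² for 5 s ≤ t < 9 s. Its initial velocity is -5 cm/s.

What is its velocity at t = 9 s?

Δv equals the area under the a-t graph; then v = v₀ + Δv.
0–3 s: -12 × 3 = -36 cm/s
3–4 s: 11 × 1 = 11 cm/s
4–5 s: 10 × 1 = 10 cm/s
5–9 s: -10 × 4 = -40 cm/s
Δv = -55 cm/s, so v(9) = -5 + (-55) = -60 cm/s.

-60 cm/s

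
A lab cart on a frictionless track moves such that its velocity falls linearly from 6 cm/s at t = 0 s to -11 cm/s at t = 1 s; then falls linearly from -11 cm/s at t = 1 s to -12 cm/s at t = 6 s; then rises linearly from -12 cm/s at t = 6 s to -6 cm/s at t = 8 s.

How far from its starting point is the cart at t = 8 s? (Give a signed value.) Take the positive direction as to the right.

Displacement is the signed area under the v-t curve.
0–1 s: ½(6 + -11)(1) = -2.5 cm
1–6 s: ½(-11 + -12)(5) = -57.5 cm
6–8 s: ½(-12 + -6)(2) = -18 cm
Net displacement = -78 cm

-78 cm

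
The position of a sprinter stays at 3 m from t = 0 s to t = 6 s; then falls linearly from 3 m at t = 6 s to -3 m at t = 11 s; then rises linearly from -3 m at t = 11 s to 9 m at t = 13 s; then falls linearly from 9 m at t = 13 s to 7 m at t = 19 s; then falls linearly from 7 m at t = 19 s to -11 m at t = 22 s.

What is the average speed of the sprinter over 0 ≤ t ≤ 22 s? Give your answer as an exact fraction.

19/11 m/s

Average speed = (total path length)/(elapsed time); on a piecewise-linear x-t graph the path length is Σ|Δx|.
0–6 s: |Δx| = |3 − 3| = 0 m
6–11 s: |Δx| = |-3 − 3| = 6 m
11–13 s: |Δx| = |9 − -3| = 12 m
13–19 s: |Δx| = |7 − 9| = 2 m
19–22 s: |Δx| = |-11 − 7| = 18 m
Total path = 38 m; average speed = 38/22 = 19/11 m/s.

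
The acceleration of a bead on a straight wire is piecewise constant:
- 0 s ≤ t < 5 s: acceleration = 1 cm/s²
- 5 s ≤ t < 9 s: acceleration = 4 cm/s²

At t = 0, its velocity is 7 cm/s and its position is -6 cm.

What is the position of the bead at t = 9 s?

On each constant-a segment, Δv = aΔt and Δx = v₀Δt + ½aΔt²; chain segment to segment.
0–5 s: v starts 7 cm/s; Δx = 7·5 + ½·1·5² = 47.5 cm; v ends 12 cm/s.
5–9 s: v starts 12 cm/s; Δx = 12·4 + ½·4·4² = 80 cm; v ends 28 cm/s.
x(9) = -6 + Σ Δx = 121.5 cm.

121.5 cm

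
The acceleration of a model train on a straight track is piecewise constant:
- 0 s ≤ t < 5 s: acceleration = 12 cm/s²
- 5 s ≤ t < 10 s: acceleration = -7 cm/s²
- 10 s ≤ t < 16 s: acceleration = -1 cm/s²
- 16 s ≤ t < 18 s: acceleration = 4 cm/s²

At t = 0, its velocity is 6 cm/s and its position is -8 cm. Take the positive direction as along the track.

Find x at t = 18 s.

On each constant-a segment, Δv = aΔt and Δx = v₀Δt + ½aΔt²; chain segment to segment.
0–5 s: v starts 6 cm/s; Δx = 6·5 + ½·12·5² = 180 cm; v ends 66 cm/s.
5–10 s: v starts 66 cm/s; Δx = 66·5 + ½·-7·5² = 242.5 cm; v ends 31 cm/s.
10–16 s: v starts 31 cm/s; Δx = 31·6 + ½·-1·6² = 168 cm; v ends 25 cm/s.
16–18 s: v starts 25 cm/s; Δx = 25·2 + ½·4·2² = 58 cm; v ends 33 cm/s.
x(18) = -8 + Σ Δx = 640.5 cm.

640.5 cm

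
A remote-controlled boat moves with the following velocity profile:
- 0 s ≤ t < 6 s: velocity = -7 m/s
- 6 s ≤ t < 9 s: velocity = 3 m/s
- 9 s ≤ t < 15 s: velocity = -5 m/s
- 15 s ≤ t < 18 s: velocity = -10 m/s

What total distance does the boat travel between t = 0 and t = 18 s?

Total distance travelled is ∫|v| dt — sum the magnitudes of each area piece.
0–6 s: |-7| × 6 = 42 m
6–9 s: |3| × 3 = 9 m
9–15 s: |-5| × 6 = 30 m
15–18 s: |-10| × 3 = 30 m
Total distance = 111 m

111 m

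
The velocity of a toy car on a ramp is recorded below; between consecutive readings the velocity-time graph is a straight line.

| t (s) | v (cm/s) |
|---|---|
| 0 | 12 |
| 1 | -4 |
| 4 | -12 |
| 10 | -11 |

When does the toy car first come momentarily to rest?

v changes sign on 0–1 s (from 12 to -4); the graph is linear there, so v = 0 at t = 0 + (-12)·(1 − 0)/(-4 − 12) = 0.75 s.

t = 0.75 s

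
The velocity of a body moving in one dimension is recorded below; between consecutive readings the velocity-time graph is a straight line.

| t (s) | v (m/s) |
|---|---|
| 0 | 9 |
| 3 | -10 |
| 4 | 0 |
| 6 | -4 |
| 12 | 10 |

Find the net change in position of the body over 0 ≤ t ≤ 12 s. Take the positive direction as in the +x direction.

7.5 m

Net displacement equals the area under the velocity-time graph (areas below the axis count negative).
0–3 s: ½(9 + -10)(3) = -1.5 m
3–4 s: ½(-10 + 0)(1) = -5 m
4–6 s: ½(0 + -4)(2) = -4 m
6–12 s: ½(-4 + 10)(6) = 18 m
Net displacement = 7.5 m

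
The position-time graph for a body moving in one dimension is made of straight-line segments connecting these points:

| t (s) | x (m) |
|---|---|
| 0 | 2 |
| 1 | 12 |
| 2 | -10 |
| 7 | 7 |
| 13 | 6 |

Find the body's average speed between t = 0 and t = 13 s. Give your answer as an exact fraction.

Average speed = (total path length)/(elapsed time); on a piecewise-linear x-t graph the path length is Σ|Δx|.
0–1 s: |Δx| = |12 − 2| = 10 m
1–2 s: |Δx| = |-10 − 12| = 22 m
2–7 s: |Δx| = |7 − -10| = 17 m
7–13 s: |Δx| = |6 − 7| = 1 m
Total path = 50 m; average speed = 50/13 = 50/13 m/s.

50/13 m/s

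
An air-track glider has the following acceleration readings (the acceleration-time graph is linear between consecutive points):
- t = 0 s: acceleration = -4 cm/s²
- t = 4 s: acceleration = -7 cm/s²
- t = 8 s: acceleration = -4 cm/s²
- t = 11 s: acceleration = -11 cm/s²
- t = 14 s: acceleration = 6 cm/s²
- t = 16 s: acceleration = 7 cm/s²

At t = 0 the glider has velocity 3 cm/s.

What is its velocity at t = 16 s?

-58 cm/s

Δv equals the area under the a-t graph; then v = v₀ + Δv.
0–4 s: ½(-4 + -7)(4) = -22 cm/s
4–8 s: ½(-7 + -4)(4) = -22 cm/s
8–11 s: ½(-4 + -11)(3) = -22.5 cm/s
11–14 s: ½(-11 + 6)(3) = -7.5 cm/s
14–16 s: ½(6 + 7)(2) = 13 cm/s
Δv = -61 cm/s, so v(16) = 3 + (-61) = -58 cm/s.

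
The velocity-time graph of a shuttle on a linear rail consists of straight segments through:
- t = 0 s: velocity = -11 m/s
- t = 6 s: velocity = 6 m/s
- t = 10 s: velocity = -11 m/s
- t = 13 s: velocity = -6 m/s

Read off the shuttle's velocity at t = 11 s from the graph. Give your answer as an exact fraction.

-28/3 m/s

On 10–13 s the graph is linear from -11 to -6 m/s: v(11) = -11 + (-6 − -11)·(11 − 10)/(13 − 10) = -28/3 m/s.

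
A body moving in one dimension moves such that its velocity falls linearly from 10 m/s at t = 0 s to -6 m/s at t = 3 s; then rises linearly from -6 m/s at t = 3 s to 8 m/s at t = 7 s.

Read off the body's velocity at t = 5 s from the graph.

On 3–7 s the graph is linear from -6 to 8 m/s: v(5) = -6 + (8 − -6)·(5 − 3)/(7 − 3) = 1 m/s.

1 m/s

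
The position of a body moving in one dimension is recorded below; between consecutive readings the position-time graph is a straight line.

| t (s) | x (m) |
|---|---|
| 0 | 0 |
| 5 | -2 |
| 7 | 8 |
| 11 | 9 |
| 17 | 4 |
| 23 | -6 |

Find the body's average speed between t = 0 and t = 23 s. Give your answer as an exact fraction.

28/23 m/s

Average speed = (total path length)/(elapsed time); on a piecewise-linear x-t graph the path length is Σ|Δx|.
0–5 s: |Δx| = |-2 − 0| = 2 m
5–7 s: |Δx| = |8 − -2| = 10 m
7–11 s: |Δx| = |9 − 8| = 1 m
11–17 s: |Δx| = |4 − 9| = 5 m
17–23 s: |Δx| = |-6 − 4| = 10 m
Total path = 28 m; average speed = 28/23 = 28/23 m/s.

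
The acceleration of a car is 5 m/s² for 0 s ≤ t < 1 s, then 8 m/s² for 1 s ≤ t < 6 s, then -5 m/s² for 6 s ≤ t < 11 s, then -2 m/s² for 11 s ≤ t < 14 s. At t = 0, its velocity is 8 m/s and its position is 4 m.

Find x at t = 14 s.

457 m

On each constant-a segment, Δv = aΔt and Δx = v₀Δt + ½aΔt²; chain segment to segment.
0–1 s: v starts 8 m/s; Δx = 8·1 + ½·5·1² = 10.5 m; v ends 13 m/s.
1–6 s: v starts 13 m/s; Δx = 13·5 + ½·8·5² = 165 m; v ends 53 m/s.
6–11 s: v starts 53 m/s; Δx = 53·5 + ½·-5·5² = 202.5 m; v ends 28 m/s.
11–14 s: v starts 28 m/s; Δx = 28·3 + ½·-2·3² = 75 m; v ends 22 m/s.
x(14) = 4 + Σ Δx = 457 m.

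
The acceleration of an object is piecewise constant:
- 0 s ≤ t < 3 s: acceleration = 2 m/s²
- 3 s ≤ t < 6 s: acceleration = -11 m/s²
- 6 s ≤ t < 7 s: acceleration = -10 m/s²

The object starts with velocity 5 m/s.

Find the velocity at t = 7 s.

Δv equals the area under the a-t graph; then v = v₀ + Δv.
0–3 s: 2 × 3 = 6 m/s
3–6 s: -11 × 3 = -33 m/s
6–7 s: -10 × 1 = -10 m/s
Δv = -37 m/s, so v(7) = 5 + (-37) = -32 m/s.

-32 m/s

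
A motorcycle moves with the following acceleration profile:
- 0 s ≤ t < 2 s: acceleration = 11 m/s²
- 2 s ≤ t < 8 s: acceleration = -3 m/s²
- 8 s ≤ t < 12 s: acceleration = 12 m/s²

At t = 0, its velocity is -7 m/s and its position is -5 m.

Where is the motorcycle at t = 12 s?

123 m

On each constant-a segment, Δv = aΔt and Δx = v₀Δt + ½aΔt²; chain segment to segment.
0–2 s: v starts -7 m/s; Δx = -7·2 + ½·11·2² = 8 m; v ends 15 m/s.
2–8 s: v starts 15 m/s; Δx = 15·6 + ½·-3·6² = 36 m; v ends -3 m/s.
8–12 s: v starts -3 m/s; Δx = -3·4 + ½·12·4² = 84 m; v ends 45 m/s.
x(12) = -5 + Σ Δx = 123 m.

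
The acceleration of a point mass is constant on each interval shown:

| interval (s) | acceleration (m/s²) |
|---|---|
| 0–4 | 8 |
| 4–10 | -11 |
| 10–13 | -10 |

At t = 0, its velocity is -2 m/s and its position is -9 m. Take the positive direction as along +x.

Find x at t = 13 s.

-124 m

On each constant-a segment, Δv = aΔt and Δx = v₀Δt + ½aΔt²; chain segment to segment.
0–4 s: v starts -2 m/s; Δx = -2·4 + ½·8·4² = 56 m; v ends 30 m/s.
4–10 s: v starts 30 m/s; Δx = 30·6 + ½·-11·6² = -18 m; v ends -36 m/s.
10–13 s: v starts -36 m/s; Δx = -36·3 + ½·-10·3² = -153 m; v ends -66 m/s.
x(13) = -9 + Σ Δx = -124 m.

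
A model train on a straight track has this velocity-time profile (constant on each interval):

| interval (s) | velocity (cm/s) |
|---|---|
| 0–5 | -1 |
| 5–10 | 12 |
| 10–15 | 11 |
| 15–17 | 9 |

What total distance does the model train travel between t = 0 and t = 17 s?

138 cm

Total distance travelled is ∫|v| dt — sum the magnitudes of each area piece.
0–5 s: |-1| × 5 = 5 cm
5–10 s: |12| × 5 = 60 cm
10–15 s: |11| × 5 = 55 cm
15–17 s: |9| × 2 = 18 cm
Total distance = 138 cm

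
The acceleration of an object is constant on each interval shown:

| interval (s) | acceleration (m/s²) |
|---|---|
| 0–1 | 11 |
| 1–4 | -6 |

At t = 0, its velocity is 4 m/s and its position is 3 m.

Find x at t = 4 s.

On each constant-a segment, Δv = aΔt and Δx = v₀Δt + ½aΔt²; chain segment to segment.
0–1 s: v starts 4 m/s; Δx = 4·1 + ½·11·1² = 9.5 m; v ends 15 m/s.
1–4 s: v starts 15 m/s; Δx = 15·3 + ½·-6·3² = 18 m; v ends -3 m/s.
x(4) = 3 + Σ Δx = 30.5 m.

30.5 m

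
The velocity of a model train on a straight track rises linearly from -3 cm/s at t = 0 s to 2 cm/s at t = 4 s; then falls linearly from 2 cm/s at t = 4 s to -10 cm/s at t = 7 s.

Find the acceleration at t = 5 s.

Acceleration is the slope of the v-t graph on 4–7 s: (-10 − 2)/(7 − 4) = -4 cm/s².

-4 cm/s²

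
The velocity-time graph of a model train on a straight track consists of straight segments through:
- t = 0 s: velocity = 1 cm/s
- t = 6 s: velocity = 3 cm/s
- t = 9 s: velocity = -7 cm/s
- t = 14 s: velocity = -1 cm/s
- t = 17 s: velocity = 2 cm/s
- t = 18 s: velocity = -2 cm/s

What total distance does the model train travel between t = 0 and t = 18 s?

Total distance travelled is ∫|v| dt — sum the magnitudes of each area piece.
0–6 s: |½(1 + 3)(6)| = 12 cm
6–9 s: v = 0 at t = 6.9 s; triangle areas 1.35 + 7.35 = 8.7 cm
9–14 s: |½(-7 + -1)(5)| = 20 cm
14–17 s: v = 0 at t = 15 s; triangle areas 0.5 + 2 = 2.5 cm
17–18 s: v = 0 at t = 17.5 s; triangle areas 0.5 + 0.5 = 1 cm
Total distance = 44.2 cm

44.2 cm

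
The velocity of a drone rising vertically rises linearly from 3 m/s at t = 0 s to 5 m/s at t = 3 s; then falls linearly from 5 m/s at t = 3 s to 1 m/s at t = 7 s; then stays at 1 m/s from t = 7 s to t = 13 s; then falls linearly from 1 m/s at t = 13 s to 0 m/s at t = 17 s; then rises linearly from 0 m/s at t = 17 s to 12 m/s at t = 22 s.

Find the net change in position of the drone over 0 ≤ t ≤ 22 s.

62 m

Displacement is the signed area under the v-t curve.
0–3 s: ½(3 + 5)(3) = 12 m
3–7 s: ½(5 + 1)(4) = 12 m
7–13 s: 1 × 6 = 6 m
13–17 s: ½(1 + 0)(4) = 2 m
17–22 s: ½(0 + 12)(5) = 30 m
Net displacement = 62 m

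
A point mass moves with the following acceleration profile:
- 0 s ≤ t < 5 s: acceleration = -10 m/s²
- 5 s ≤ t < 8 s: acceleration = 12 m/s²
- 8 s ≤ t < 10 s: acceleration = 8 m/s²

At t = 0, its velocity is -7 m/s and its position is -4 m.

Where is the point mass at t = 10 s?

On each constant-a segment, Δv = aΔt and Δx = v₀Δt + ½aΔt²; chain segment to segment.
0–5 s: v starts -7 m/s; Δx = -7·5 + ½·-10·5² = -160 m; v ends -57 m/s.
5–8 s: v starts -57 m/s; Δx = -57·3 + ½·12·3² = -117 m; v ends -21 m/s.
8–10 s: v starts -21 m/s; Δx = -21·2 + ½·8·2² = -26 m; v ends -5 m/s.
x(10) = -4 + Σ Δx = -307 m.

-307 m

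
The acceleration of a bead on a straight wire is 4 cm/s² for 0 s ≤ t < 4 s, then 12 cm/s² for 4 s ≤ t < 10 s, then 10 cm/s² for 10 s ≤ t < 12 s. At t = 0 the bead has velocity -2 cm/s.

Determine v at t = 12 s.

Δv equals the area under the a-t graph; then v = v₀ + Δv.
0–4 s: 4 × 4 = 16 cm/s
4–10 s: 12 × 6 = 72 cm/s
10–12 s: 10 × 2 = 20 cm/s
Δv = 108 cm/s, so v(12) = -2 + (108) = 106 cm/s.

106 cm/s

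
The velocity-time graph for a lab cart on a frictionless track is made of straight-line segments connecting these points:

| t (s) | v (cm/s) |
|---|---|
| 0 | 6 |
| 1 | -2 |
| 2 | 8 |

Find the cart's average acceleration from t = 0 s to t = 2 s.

Average acceleration = Δv/Δt = (8 − 6)/(2 − 0) = 1 cm/s².

1 cm/s²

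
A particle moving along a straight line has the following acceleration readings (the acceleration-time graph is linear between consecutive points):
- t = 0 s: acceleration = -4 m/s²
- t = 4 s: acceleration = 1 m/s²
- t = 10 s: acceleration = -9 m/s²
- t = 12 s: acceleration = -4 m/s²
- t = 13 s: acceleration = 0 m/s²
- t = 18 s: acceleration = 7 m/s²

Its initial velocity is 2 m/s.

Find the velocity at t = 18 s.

-25.5 m/s

Δv equals the area under the a-t graph; then v = v₀ + Δv.
0–4 s: ½(-4 + 1)(4) = -6 m/s
4–10 s: ½(1 + -9)(6) = -24 m/s
10–12 s: ½(-9 + -4)(2) = -13 m/s
12–13 s: ½(-4 + 0)(1) = -2 m/s
13–18 s: ½(0 + 7)(5) = 17.5 m/s
Δv = -27.5 m/s, so v(18) = 2 + (-27.5) = -25.5 m/s.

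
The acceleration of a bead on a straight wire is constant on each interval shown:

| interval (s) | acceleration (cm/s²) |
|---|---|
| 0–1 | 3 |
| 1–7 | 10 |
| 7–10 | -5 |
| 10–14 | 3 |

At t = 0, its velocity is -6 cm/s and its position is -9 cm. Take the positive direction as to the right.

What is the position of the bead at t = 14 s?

489 cm

On each constant-a segment, Δv = aΔt and Δx = v₀Δt + ½aΔt²; chain segment to segment.
0–1 s: v starts -6 cm/s; Δx = -6·1 + ½·3·1² = -4.5 cm; v ends -3 cm/s.
1–7 s: v starts -3 cm/s; Δx = -3·6 + ½·10·6² = 162 cm; v ends 57 cm/s.
7–10 s: v starts 57 cm/s; Δx = 57·3 + ½·-5·3² = 148.5 cm; v ends 42 cm/s.
10–14 s: v starts 42 cm/s; Δx = 42·4 + ½·3·4² = 192 cm; v ends 54 cm/s.
x(14) = -9 + Σ Δx = 489 cm.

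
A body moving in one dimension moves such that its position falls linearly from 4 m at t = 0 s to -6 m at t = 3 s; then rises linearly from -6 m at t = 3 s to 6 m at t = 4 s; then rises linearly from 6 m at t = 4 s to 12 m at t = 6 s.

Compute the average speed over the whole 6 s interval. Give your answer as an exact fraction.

14/3 m/s

Average speed = (total path length)/(elapsed time); on a piecewise-linear x-t graph the path length is Σ|Δx|.
0–3 s: |Δx| = |-6 − 4| = 10 m
3–4 s: |Δx| = |6 − -6| = 12 m
4–6 s: |Δx| = |12 − 6| = 6 m
Total path = 28 m; average speed = 28/6 = 14/3 m/s.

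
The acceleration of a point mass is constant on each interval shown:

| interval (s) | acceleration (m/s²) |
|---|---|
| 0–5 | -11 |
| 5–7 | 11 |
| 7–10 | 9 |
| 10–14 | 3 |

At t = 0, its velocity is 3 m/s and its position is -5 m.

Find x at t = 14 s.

On each constant-a segment, Δv = aΔt and Δx = v₀Δt + ½aΔt²; chain segment to segment.
0–5 s: v starts 3 m/s; Δx = 3·5 + ½·-11·5² = -122.5 m; v ends -52 m/s.
5–7 s: v starts -52 m/s; Δx = -52·2 + ½·11·2² = -82 m; v ends -30 m/s.
7–10 s: v starts -30 m/s; Δx = -30·3 + ½·9·3² = -49.5 m; v ends -3 m/s.
10–14 s: v starts -3 m/s; Δx = -3·4 + ½·3·4² = 12 m; v ends 9 m/s.
x(14) = -5 + Σ Δx = -247 m.

-247 m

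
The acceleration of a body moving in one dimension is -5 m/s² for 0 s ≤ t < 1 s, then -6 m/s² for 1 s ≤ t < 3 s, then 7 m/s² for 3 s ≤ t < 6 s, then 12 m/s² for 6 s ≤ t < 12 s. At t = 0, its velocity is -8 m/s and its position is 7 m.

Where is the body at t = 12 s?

On each constant-a segment, Δv = aΔt and Δx = v₀Δt + ½aΔt²; chain segment to segment.
0–1 s: v starts -8 m/s; Δx = -8·1 + ½·-5·1² = -10.5 m; v ends -13 m/s.
1–3 s: v starts -13 m/s; Δx = -13·2 + ½·-6·2² = -38 m; v ends -25 m/s.
3–6 s: v starts -25 m/s; Δx = -25·3 + ½·7·3² = -43.5 m; v ends -4 m/s.
6–12 s: v starts -4 m/s; Δx = -4·6 + ½·12·6² = 192 m; v ends 68 m/s.
x(12) = 7 + Σ Δx = 107 m.

107 m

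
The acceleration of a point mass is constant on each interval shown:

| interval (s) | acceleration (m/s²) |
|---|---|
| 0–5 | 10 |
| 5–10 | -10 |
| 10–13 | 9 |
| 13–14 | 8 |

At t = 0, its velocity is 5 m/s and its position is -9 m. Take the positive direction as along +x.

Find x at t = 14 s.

382.5 m

On each constant-a segment, Δv = aΔt and Δx = v₀Δt + ½aΔt²; chain segment to segment.
0–5 s: v starts 5 m/s; Δx = 5·5 + ½·10·5² = 150 m; v ends 55 m/s.
5–10 s: v starts 55 m/s; Δx = 55·5 + ½·-10·5² = 150 m; v ends 5 m/s.
10–13 s: v starts 5 m/s; Δx = 5·3 + ½·9·3² = 55.5 m; v ends 32 m/s.
13–14 s: v starts 32 m/s; Δx = 32·1 + ½·8·1² = 36 m; v ends 40 m/s.
x(14) = -9 + Σ Δx = 382.5 m.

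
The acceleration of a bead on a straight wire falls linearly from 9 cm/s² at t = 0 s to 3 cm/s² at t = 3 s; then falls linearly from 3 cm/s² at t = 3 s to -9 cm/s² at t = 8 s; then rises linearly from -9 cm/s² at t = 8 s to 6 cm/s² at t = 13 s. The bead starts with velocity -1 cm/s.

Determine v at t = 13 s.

-5.5 cm/s

Δv equals the area under the a-t graph; then v = v₀ + Δv.
0–3 s: ½(9 + 3)(3) = 18 cm/s
3–8 s: ½(3 + -9)(5) = -15 cm/s
8–13 s: ½(-9 + 6)(5) = -7.5 cm/s
Δv = -4.5 cm/s, so v(13) = -1 + (-4.5) = -5.5 cm/s.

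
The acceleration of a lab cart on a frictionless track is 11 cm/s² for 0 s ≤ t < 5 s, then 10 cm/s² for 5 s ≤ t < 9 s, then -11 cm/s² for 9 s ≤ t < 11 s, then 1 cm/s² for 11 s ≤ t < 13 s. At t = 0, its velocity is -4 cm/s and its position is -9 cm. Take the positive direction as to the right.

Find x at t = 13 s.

On each constant-a segment, Δv = aΔt and Δx = v₀Δt + ½aΔt²; chain segment to segment.
0–5 s: v starts -4 cm/s; Δx = -4·5 + ½·11·5² = 117.5 cm; v ends 51 cm/s.
5–9 s: v starts 51 cm/s; Δx = 51·4 + ½·10·4² = 284 cm; v ends 91 cm/s.
9–11 s: v starts 91 cm/s; Δx = 91·2 + ½·-11·2² = 160 cm; v ends 69 cm/s.
11–13 s: v starts 69 cm/s; Δx = 69·2 + ½·1·2² = 140 cm; v ends 71 cm/s.
x(13) = -9 + Σ Δx = 692.5 cm.

692.5 cm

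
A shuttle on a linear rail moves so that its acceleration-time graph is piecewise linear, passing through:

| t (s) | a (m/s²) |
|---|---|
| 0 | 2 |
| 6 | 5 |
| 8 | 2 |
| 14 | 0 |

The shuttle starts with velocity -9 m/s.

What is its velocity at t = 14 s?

Δv equals the area under the a-t graph; then v = v₀ + Δv.
0–6 s: ½(2 + 5)(6) = 21 m/s
6–8 s: ½(5 + 2)(2) = 7 m/s
8–14 s: ½(2 + 0)(6) = 6 m/s
Δv = 34 m/s, so v(14) = -9 + (34) = 25 m/s.

25 m/s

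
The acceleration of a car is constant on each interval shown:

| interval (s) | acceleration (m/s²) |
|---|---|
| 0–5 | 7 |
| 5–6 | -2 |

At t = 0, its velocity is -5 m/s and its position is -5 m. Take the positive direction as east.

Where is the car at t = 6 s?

86.5 m

On each constant-a segment, Δv = aΔt and Δx = v₀Δt + ½aΔt²; chain segment to segment.
0–5 s: v starts -5 m/s; Δx = -5·5 + ½·7·5² = 62.5 m; v ends 30 m/s.
5–6 s: v starts 30 m/s; Δx = 30·1 + ½·-2·1² = 29 m; v ends 28 m/s.
x(6) = -5 + Σ Δx = 86.5 m.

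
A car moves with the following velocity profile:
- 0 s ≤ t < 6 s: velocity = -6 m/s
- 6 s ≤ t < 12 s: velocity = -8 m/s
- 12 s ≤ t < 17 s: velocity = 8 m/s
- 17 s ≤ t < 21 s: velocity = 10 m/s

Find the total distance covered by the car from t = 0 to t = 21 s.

164 m

Total distance travelled is ∫|v| dt — sum the magnitudes of each area piece.
0–6 s: |-6| × 6 = 36 m
6–12 s: |-8| × 6 = 48 m
12–17 s: |8| × 5 = 40 m
17–21 s: |10| × 4 = 40 m
Total distance = 164 m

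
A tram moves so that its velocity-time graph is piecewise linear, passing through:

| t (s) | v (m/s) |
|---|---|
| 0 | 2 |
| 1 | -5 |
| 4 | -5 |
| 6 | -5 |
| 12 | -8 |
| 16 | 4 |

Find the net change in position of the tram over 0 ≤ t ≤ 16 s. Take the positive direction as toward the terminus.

Displacement is the signed area under the v-t curve.
0–1 s: ½(2 + -5)(1) = -1.5 m
1–4 s: -5 × 3 = -15 m
4–6 s: -5 × 2 = -10 m
6–12 s: ½(-5 + -8)(6) = -39 m
12–16 s: ½(-8 + 4)(4) = -8 m
Net displacement = -73.5 m

-73.5 m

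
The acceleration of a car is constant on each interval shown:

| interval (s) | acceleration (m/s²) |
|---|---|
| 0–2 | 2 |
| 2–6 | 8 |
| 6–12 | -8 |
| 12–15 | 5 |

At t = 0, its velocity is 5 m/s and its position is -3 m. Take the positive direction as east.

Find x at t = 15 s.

214.5 m

On each constant-a segment, Δv = aΔt and Δx = v₀Δt + ½aΔt²; chain segment to segment.
0–2 s: v starts 5 m/s; Δx = 5·2 + ½·2·2² = 14 m; v ends 9 m/s.
2–6 s: v starts 9 m/s; Δx = 9·4 + ½·8·4² = 100 m; v ends 41 m/s.
6–12 s: v starts 41 m/s; Δx = 41·6 + ½·-8·6² = 102 m; v ends -7 m/s.
12–15 s: v starts -7 m/s; Δx = -7·3 + ½·5·3² = 1.5 m; v ends 8 m/s.
x(15) = -3 + Σ Δx = 214.5 m.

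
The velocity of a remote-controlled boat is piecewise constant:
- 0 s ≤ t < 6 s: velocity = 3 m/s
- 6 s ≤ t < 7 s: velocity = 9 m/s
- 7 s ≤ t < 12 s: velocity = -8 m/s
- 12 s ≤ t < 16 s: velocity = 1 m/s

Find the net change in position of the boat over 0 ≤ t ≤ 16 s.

Displacement is the signed area under the v-t curve.
0–6 s: 3 × 6 = 18 m
6–7 s: 9 × 1 = 9 m
7–12 s: -8 × 5 = -40 m
12–16 s: 1 × 4 = 4 m
Net displacement = -9 m

-9 m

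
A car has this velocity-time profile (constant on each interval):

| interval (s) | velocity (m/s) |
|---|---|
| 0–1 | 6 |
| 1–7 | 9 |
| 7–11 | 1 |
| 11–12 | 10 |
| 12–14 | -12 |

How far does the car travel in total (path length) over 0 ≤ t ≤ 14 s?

98 m

Total distance travelled is ∫|v| dt — sum the magnitudes of each area piece.
0–1 s: |6| × 1 = 6 m
1–7 s: |9| × 6 = 54 m
7–11 s: |1| × 4 = 4 m
11–12 s: |10| × 1 = 10 m
12–14 s: |-12| × 2 = 24 m
Total distance = 98 m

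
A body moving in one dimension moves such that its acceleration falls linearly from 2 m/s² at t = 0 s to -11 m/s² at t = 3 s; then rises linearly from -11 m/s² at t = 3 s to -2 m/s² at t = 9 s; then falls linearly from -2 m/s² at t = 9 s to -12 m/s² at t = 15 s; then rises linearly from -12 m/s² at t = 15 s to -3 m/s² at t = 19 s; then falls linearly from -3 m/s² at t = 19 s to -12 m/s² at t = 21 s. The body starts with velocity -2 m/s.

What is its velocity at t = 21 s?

Δv equals the area under the a-t graph; then v = v₀ + Δv.
0–3 s: ½(2 + -11)(3) = -13.5 m/s
3–9 s: ½(-11 + -2)(6) = -39 m/s
9–15 s: ½(-2 + -12)(6) = -42 m/s
15–19 s: ½(-12 + -3)(4) = -30 m/s
19–21 s: ½(-3 + -12)(2) = -15 m/s
Δv = -139.5 m/s, so v(21) = -2 + (-139.5) = -141.5 m/s.

-141.5 m/s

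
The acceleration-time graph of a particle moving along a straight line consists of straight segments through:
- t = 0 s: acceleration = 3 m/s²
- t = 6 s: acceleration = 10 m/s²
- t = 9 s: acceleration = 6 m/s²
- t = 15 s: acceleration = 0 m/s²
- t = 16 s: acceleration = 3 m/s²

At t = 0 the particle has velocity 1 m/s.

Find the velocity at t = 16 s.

83.5 m/s

Δv equals the area under the a-t graph; then v = v₀ + Δv.
0–6 s: ½(3 + 10)(6) = 39 m/s
6–9 s: ½(10 + 6)(3) = 24 m/s
9–15 s: ½(6 + 0)(6) = 18 m/s
15–16 s: ½(0 + 3)(1) = 1.5 m/s
Δv = 82.5 m/s, so v(16) = 1 + (82.5) = 83.5 m/s.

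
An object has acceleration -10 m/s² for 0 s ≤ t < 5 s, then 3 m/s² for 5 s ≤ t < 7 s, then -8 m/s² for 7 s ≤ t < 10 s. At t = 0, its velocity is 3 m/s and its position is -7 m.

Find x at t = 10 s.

-364 m

On each constant-a segment, Δv = aΔt and Δx = v₀Δt + ½aΔt²; chain segment to segment.
0–5 s: v starts 3 m/s; Δx = 3·5 + ½·-10·5² = -110 m; v ends -47 m/s.
5–7 s: v starts -47 m/s; Δx = -47·2 + ½·3·2² = -88 m; v ends -41 m/s.
7–10 s: v starts -41 m/s; Δx = -41·3 + ½·-8·3² = -159 m; v ends -65 m/s.
x(10) = -7 + Σ Δx = -364 m.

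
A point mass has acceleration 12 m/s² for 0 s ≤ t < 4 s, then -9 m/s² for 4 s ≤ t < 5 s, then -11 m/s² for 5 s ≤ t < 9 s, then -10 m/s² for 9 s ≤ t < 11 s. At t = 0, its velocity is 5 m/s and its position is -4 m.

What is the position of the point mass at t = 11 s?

On each constant-a segment, Δv = aΔt and Δx = v₀Δt + ½aΔt²; chain segment to segment.
0–4 s: v starts 5 m/s; Δx = 5·4 + ½·12·4² = 116 m; v ends 53 m/s.
4–5 s: v starts 53 m/s; Δx = 53·1 + ½·-9·1² = 48.5 m; v ends 44 m/s.
5–9 s: v starts 44 m/s; Δx = 44·4 + ½·-11·4² = 88 m; v ends 0 m/s.
9–11 s: v starts 0 m/s; Δx = 0·2 + ½·-10·2² = -20 m; v ends -20 m/s.
x(11) = -4 + Σ Δx = 228.5 m.

228.5 m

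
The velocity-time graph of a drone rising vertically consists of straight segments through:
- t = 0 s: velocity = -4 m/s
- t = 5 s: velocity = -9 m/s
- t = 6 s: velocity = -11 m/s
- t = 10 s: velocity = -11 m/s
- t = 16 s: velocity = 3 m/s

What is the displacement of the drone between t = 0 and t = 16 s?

-110.5 m

Displacement is the signed area under the v-t curve.
0–5 s: ½(-4 + -9)(5) = -32.5 m
5–6 s: ½(-9 + -11)(1) = -10 m
6–10 s: -11 × 4 = -44 m
10–16 s: ½(-11 + 3)(6) = -24 m
Net displacement = -110.5 m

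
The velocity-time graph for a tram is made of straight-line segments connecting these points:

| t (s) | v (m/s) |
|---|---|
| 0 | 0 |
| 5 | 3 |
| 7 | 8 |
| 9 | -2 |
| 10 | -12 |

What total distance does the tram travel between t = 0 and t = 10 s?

32.3 m

Distance (not displacement) is the total path length: add the absolute areas under v-t.
0–5 s: |½(0 + 3)(5)| = 7.5 m
5–7 s: |½(3 + 8)(2)| = 11 m
7–9 s: v = 0 at t = 8.6 s; triangle areas 6.4 + 0.4 = 6.8 m
9–10 s: |½(-2 + -12)(1)| = 7 m
Total distance = 32.3 m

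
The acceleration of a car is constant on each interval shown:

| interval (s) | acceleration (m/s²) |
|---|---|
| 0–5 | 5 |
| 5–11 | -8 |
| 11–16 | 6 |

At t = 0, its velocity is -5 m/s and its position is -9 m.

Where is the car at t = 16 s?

On each constant-a segment, Δv = aΔt and Δx = v₀Δt + ½aΔt²; chain segment to segment.
0–5 s: v starts -5 m/s; Δx = -5·5 + ½·5·5² = 37.5 m; v ends 20 m/s.
5–11 s: v starts 20 m/s; Δx = 20·6 + ½·-8·6² = -24 m; v ends -28 m/s.
11–16 s: v starts -28 m/s; Δx = -28·5 + ½·6·5² = -65 m; v ends 2 m/s.
x(16) = -9 + Σ Δx = -60.5 m.

-60.5 m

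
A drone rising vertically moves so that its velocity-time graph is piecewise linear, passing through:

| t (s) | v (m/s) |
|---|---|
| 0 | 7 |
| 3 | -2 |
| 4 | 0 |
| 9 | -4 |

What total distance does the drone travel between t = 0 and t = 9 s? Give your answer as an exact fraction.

Distance (not displacement) is the total path length: add the absolute areas under v-t.
0–3 s: v = 0 at t = 7/3 s; triangle areas 49/6 + 2/3 = 53/6 m
3–4 s: |½(-2 + 0)(1)| = 1 m
4–9 s: |½(0 + -4)(5)| = 10 m
Total distance = 119/6 m

119/6 m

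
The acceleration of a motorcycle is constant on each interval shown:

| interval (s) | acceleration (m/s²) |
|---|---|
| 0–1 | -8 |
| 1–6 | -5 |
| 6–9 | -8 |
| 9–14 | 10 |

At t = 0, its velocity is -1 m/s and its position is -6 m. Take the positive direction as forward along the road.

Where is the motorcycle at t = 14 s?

On each constant-a segment, Δv = aΔt and Δx = v₀Δt + ½aΔt²; chain segment to segment.
0–1 s: v starts -1 m/s; Δx = -1·1 + ½·-8·1² = -5 m; v ends -9 m/s.
1–6 s: v starts -9 m/s; Δx = -9·5 + ½·-5·5² = -107.5 m; v ends -34 m/s.
6–9 s: v starts -34 m/s; Δx = -34·3 + ½·-8·3² = -138 m; v ends -58 m/s.
9–14 s: v starts -58 m/s; Δx = -58·5 + ½·10·5² = -165 m; v ends -8 m/s.
x(14) = -6 + Σ Δx = -421.5 m.

-421.5 m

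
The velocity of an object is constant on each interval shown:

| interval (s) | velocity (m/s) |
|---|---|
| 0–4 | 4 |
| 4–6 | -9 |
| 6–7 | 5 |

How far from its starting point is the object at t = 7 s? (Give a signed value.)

Net displacement equals the area under the velocity-time graph (areas below the axis count negative).
0–4 s: 4 × 4 = 16 m
4–6 s: -9 × 2 = -18 m
6–7 s: 5 × 1 = 5 m
Net displacement = 3 m

3 m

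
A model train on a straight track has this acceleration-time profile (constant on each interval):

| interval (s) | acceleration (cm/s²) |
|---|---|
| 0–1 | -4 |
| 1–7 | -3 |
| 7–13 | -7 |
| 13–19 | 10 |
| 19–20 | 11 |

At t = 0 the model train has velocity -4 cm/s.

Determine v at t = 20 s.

3 cm/s

Δv equals the area under the a-t graph; then v = v₀ + Δv.
0–1 s: -4 × 1 = -4 cm/s
1–7 s: -3 × 6 = -18 cm/s
7–13 s: -7 × 6 = -42 cm/s
13–19 s: 10 × 6 = 60 cm/s
19–20 s: 11 × 1 = 11 cm/s
Δv = 7 cm/s, so v(20) = -4 + (7) = 3 cm/s.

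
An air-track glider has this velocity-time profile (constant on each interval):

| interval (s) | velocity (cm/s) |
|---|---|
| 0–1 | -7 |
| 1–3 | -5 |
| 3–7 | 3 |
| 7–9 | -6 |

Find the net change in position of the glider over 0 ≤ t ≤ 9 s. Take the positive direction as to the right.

-17 cm

Net displacement equals the area under the velocity-time graph (areas below the axis count negative).
0–1 s: -7 × 1 = -7 cm
1–3 s: -5 × 2 = -10 cm
3–7 s: 3 × 4 = 12 cm
7–9 s: -6 × 2 = -12 cm
Net displacement = -17 cm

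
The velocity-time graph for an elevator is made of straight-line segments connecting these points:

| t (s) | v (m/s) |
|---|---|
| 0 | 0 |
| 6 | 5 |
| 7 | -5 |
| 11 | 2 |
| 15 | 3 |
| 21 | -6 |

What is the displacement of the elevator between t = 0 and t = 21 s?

Displacement is the signed area under the v-t curve.
0–6 s: ½(0 + 5)(6) = 15 m
6–7 s: ½(5 + -5)(1) = 0 m
7–11 s: ½(-5 + 2)(4) = -6 m
11–15 s: ½(2 + 3)(4) = 10 m
15–21 s: ½(3 + -6)(6) = -9 m
Net displacement = 10 m

10 m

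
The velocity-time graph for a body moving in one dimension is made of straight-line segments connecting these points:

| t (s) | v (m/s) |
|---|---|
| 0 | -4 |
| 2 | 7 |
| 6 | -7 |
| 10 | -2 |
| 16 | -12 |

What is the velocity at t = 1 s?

1.5 m/s

On 0–2 s the graph is linear from -4 to 7 m/s: v(1) = -4 + (7 − -4)·(1 − 0)/(2 − 0) = 1.5 m/s.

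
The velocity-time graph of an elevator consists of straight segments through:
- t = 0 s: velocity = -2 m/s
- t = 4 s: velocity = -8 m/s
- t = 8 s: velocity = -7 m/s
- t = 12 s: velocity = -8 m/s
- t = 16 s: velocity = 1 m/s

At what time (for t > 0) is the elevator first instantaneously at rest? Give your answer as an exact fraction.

t = 140/9 s

v changes sign on 12–16 s (from -8 to 1); the graph is linear there, so v = 0 at t = 12 + (8)·(16 − 12)/(1 − -8) = 140/9 s.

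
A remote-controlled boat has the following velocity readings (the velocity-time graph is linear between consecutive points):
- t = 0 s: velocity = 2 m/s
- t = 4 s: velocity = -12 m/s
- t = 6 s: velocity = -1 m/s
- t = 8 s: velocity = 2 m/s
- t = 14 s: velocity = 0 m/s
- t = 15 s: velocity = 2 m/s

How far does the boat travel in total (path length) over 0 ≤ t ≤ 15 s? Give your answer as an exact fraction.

899/21 m

Total distance travelled is ∫|v| dt — sum the magnitudes of each area piece.
0–4 s: v = 0 at t = 4/7 s; triangle areas 4/7 + 144/7 = 148/7 m
4–6 s: |½(-12 + -1)(2)| = 13 m
6–8 s: v = 0 at t = 20/3 s; triangle areas 1/3 + 4/3 = 5/3 m
8–14 s: |½(2 + 0)(6)| = 6 m
14–15 s: |½(0 + 2)(1)| = 1 m
Total distance = 899/21 m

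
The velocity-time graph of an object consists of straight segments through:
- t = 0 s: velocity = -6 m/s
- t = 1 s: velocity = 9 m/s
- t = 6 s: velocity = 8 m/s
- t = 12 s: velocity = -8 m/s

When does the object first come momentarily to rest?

v changes sign on 0–1 s (from -6 to 9); the graph is linear there, so v = 0 at t = 0 + (6)·(1 − 0)/(9 − -6) = 0.4 s.

t = 0.4 s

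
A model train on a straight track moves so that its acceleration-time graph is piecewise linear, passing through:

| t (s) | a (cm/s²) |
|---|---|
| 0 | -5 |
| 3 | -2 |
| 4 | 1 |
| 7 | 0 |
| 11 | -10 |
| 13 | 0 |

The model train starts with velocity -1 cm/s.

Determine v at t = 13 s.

-40.5 cm/s

Δv equals the area under the a-t graph; then v = v₀ + Δv.
0–3 s: ½(-5 + -2)(3) = -10.5 cm/s
3–4 s: ½(-2 + 1)(1) = -0.5 cm/s
4–7 s: ½(1 + 0)(3) = 1.5 cm/s
7–11 s: ½(0 + -10)(4) = -20 cm/s
11–13 s: ½(-10 + 0)(2) = -10 cm/s
Δv = -39.5 cm/s, so v(13) = -1 + (-39.5) = -40.5 cm/s.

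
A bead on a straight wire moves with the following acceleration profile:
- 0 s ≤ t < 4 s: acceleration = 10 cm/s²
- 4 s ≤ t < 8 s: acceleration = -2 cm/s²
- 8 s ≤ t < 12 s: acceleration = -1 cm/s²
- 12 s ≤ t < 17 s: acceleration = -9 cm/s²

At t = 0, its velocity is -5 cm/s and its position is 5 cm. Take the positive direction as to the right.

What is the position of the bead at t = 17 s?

On each constant-a segment, Δv = aΔt and Δx = v₀Δt + ½aΔt²; chain segment to segment.
0–4 s: v starts -5 cm/s; Δx = -5·4 + ½·10·4² = 60 cm; v ends 35 cm/s.
4–8 s: v starts 35 cm/s; Δx = 35·4 + ½·-2·4² = 124 cm; v ends 27 cm/s.
8–12 s: v starts 27 cm/s; Δx = 27·4 + ½·-1·4² = 100 cm; v ends 23 cm/s.
12–17 s: v starts 23 cm/s; Δx = 23·5 + ½·-9·5² = 2.5 cm; v ends -22 cm/s.
x(17) = 5 + Σ Δx = 291.5 cm.

291.5 cm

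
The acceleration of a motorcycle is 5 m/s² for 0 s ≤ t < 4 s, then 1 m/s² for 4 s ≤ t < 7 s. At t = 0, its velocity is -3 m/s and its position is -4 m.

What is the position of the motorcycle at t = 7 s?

79.5 m

On each constant-a segment, Δv = aΔt and Δx = v₀Δt + ½aΔt²; chain segment to segment.
0–4 s: v starts -3 m/s; Δx = -3·4 + ½·5·4² = 28 m; v ends 17 m/s.
4–7 s: v starts 17 m/s; Δx = 17·3 + ½·1·3² = 55.5 m; v ends 20 m/s.
x(7) = -4 + Σ Δx = 79.5 m.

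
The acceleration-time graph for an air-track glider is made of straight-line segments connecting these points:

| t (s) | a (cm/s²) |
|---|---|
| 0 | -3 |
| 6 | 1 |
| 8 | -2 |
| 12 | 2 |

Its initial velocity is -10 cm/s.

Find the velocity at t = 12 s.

Δv equals the area under the a-t graph; then v = v₀ + Δv.
0–6 s: ½(-3 + 1)(6) = -6 cm/s
6–8 s: ½(1 + -2)(2) = -1 cm/s
8–12 s: ½(-2 + 2)(4) = 0 cm/s
Δv = -7 cm/s, so v(12) = -10 + (-7) = -17 cm/s.

-17 cm/s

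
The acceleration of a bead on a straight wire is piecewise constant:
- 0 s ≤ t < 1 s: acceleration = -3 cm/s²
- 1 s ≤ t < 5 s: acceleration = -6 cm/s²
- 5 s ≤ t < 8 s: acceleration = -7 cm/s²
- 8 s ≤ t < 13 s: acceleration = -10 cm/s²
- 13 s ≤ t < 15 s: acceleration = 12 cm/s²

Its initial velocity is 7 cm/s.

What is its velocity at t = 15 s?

Δv equals the area under the a-t graph; then v = v₀ + Δv.
0–1 s: -3 × 1 = -3 cm/s
1–5 s: -6 × 4 = -24 cm/s
5–8 s: -7 × 3 = -21 cm/s
8–13 s: -10 × 5 = -50 cm/s
13–15 s: 12 × 2 = 24 cm/s
Δv = -74 cm/s, so v(15) = 7 + (-74) = -67 cm/s.

-67 cm/s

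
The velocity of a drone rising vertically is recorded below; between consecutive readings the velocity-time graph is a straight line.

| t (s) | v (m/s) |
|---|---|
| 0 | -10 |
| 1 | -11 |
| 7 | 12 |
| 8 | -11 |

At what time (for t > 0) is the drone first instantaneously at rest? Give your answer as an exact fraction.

v changes sign on 1–7 s (from -11 to 12); the graph is linear there, so v = 0 at t = 1 + (11)·(7 − 1)/(12 − -11) = 89/23 s.

t = 89/23 s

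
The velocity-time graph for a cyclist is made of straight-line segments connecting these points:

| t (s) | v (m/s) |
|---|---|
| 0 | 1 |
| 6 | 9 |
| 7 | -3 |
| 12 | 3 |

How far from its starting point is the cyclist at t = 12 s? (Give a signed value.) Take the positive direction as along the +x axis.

Net displacement equals the area under the velocity-time graph (areas below the axis count negative).
0–6 s: ½(1 + 9)(6) = 30 m
6–7 s: ½(9 + -3)(1) = 3 m
7–12 s: ½(-3 + 3)(5) = 0 m
Net displacement = 33 m

33 m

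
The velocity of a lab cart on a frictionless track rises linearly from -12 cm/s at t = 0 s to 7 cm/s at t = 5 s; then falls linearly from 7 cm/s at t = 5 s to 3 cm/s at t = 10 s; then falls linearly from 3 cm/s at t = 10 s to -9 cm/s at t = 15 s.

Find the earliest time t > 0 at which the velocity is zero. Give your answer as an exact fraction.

t = 60/19 s

v changes sign on 0–5 s (from -12 to 7); the graph is linear there, so v = 0 at t = 0 + (12)·(5 − 0)/(7 − -12) = 60/19 s.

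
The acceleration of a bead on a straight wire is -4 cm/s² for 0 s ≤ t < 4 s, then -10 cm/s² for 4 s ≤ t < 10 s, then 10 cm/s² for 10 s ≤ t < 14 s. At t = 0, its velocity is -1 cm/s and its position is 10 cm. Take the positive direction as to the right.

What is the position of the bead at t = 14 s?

On each constant-a segment, Δv = aΔt and Δx = v₀Δt + ½aΔt²; chain segment to segment.
0–4 s: v starts -1 cm/s; Δx = -1·4 + ½·-4·4² = -36 cm; v ends -17 cm/s.
4–10 s: v starts -17 cm/s; Δx = -17·6 + ½·-10·6² = -282 cm; v ends -77 cm/s.
10–14 s: v starts -77 cm/s; Δx = -77·4 + ½·10·4² = -228 cm; v ends -37 cm/s.
x(14) = 10 + Σ Δx = -536 cm.

-536 cm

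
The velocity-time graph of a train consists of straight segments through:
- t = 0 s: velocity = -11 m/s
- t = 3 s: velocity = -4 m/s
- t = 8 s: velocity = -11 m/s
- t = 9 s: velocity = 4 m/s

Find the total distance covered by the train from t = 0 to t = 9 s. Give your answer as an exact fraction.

1937/30 m

Distance (not displacement) is the total path length: add the absolute areas under v-t.
0–3 s: |½(-11 + -4)(3)| = 22.5 m
3–8 s: |½(-4 + -11)(5)| = 37.5 m
8–9 s: v = 0 at t = 131/15 s; triangle areas 121/30 + 8/15 = 137/30 m
Total distance = 1937/30 m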